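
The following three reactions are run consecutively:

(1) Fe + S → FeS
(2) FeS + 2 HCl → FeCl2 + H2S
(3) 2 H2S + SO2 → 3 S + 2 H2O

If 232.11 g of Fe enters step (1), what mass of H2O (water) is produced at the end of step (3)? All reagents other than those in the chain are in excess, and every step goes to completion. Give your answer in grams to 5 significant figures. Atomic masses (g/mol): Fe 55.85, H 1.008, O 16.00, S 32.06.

74.874 g

M(Fe) = 55.85 g/mol.
M(H2O) = 2(1.008) + 16.00 = 18.016 g/mol.
n(Fe) = 232.11 / 55.85 = 4.15595 mol.
Reaction (1): Fe→FeS ratio 1:1 ⇒ n(FeS) = 4.15595 mol.
Reaction (2): FeS→H2S ratio 1:1 ⇒ n(H2S) = 4.15595 mol.
Reaction (3): H2S→H2O ratio 2:2 ⇒ n(H2O) = 4.15595 mol.
Mass of H2O = 4.15595 × 18.016 = 74.8737 g.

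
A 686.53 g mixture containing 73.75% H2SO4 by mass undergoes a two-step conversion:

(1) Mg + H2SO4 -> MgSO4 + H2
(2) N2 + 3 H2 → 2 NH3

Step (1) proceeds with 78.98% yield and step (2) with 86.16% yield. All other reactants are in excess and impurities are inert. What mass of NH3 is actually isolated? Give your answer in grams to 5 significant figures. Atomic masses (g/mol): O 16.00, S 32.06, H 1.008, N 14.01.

39.894 g

Pure H2SO4 = 686.53 × 0.7375 = 506.316 g.
M(H2SO4) = 2(1.008) + 32.06 + 4(16.00) = 98.076 g/mol.
M(NH3) = 14.01 + 3(1.008) = 17.034 g/mol.
n(H2SO4) = 506.316 / 98.076 = 5.16248 mol.
Step 1 (H2SO4:H2 = 1:1): theoretical n(H2) = 5.16248 mol; at 78.98% yield, n(H2) = 4.07733 mol.
Step 2 (H2:NH3 = 3:2): theoretical n(NH3) = 2.71822 mol, so theoretical mass = 2.71822 × 17.034 = 46.3022 g.
At 86.16% yield, actual mass of NH3 = 46.3022 × 0.8616 = 39.8939 g.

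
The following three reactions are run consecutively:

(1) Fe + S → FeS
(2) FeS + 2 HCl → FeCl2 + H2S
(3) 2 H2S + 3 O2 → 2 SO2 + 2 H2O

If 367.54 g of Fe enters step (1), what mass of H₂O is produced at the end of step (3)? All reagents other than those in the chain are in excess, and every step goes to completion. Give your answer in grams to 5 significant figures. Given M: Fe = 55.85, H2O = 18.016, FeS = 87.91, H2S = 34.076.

118.56 g

n(Fe) = 367.54 / 55.85 = 6.58084 mol.
Reaction (1): Fe→FeS ratio 1:1 ⇒ n(FeS) = 6.58084 mol.
Reaction (2): FeS→H2S ratio 1:1 ⇒ n(H2S) = 6.58084 mol.
Reaction (3): H2S→H2O ratio 2:2 ⇒ n(H2O) = 6.58084 mol.
Mass of H2O = 6.58084 × 18.016 = 118.560 g.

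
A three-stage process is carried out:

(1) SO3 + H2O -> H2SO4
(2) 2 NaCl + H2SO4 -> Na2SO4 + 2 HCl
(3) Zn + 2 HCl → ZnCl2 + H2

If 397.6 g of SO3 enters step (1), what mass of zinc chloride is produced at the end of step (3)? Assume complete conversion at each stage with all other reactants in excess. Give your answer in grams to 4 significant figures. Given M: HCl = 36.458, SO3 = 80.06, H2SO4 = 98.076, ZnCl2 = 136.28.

n(SO3) = 397.6 / 80.06 = 4.9663 mol.
Reaction (1): SO3→H2SO4 ratio 1:1 ⇒ n(H2SO4) = 4.9663 mol.
Reaction (2): H2SO4→HCl ratio 1:2 ⇒ n(HCl) = 9.9326 mol.
Reaction (3): HCl→ZnCl2 ratio 2:1 ⇒ n(ZnCl2) = 4.9663 mol.
Mass of ZnCl2 = 4.9663 × 136.28 = 676.80 g.

676.8 g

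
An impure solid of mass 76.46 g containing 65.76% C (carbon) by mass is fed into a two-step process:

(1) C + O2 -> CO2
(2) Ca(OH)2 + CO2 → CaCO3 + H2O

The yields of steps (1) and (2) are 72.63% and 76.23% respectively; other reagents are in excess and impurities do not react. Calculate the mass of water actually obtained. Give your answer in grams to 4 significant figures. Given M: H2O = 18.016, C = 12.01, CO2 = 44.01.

41.76 g

Pure C = 76.46 × 0.6576 = 50.280 g.
n(C) = 50.280 / 12.01 = 4.1865 mol.
Step 1 (C:CO2 = 1:1): theoretical n(CO2) = 4.1865 mol; at 72.63% yield, n(CO2) = 3.0407 mol.
Step 2 (CO2:H2O = 1:1): theoretical n(H2O) = 3.0407 mol, so theoretical mass = 3.0407 × 18.016 = 54.781 g.
At 76.23% yield, actual mass of H2O = 54.781 × 0.7623 = 41.759 g.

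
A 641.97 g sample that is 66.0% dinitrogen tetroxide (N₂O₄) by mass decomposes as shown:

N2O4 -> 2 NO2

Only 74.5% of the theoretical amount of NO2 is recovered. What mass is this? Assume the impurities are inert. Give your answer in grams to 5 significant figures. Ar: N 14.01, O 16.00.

Pure N2O4 available = 641.97 g × 0.660 = 423.700 g.
M(N2O4) = 2(14.01) + 4(16.00) = 92.02 g/mol.
M(NO2) = 14.01 + 2(16.00) = 46.01 g/mol.
n(N2O4) = 423.700 g / 92.02 g/mol = 4.60444 mol.
From the equation the N2O4:NO2 mole ratio is 1:2, so n(NO2) = 4.60444 × 2/1 = 9.20887 mol.
Mass of NO2 = 9.20887 mol × 46.01 g/mol = 423.700 g.
Actual mass collected = 423.700 g × 0.745 = 315.657 g.

315.66 g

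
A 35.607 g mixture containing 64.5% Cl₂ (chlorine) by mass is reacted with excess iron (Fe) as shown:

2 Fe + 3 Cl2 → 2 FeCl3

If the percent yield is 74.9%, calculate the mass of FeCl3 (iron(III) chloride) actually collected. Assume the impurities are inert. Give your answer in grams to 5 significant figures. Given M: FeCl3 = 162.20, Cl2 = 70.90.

26.236 g

Pure Cl2 available = 35.607 g × 0.645 = 22.9665 g.
n(Cl2) = 22.9665 g / 70.90 g/mol = 0.323928 mol.
From the equation the Cl2:FeCl3 mole ratio is 3:2, so n(FeCl3) = 0.323928 × 2/3 = 0.215952 mol.
Mass of FeCl3 = 0.215952 mol × 162.20 g/mol = 35.0274 g.
Actual mass collected = 35.0274 g × 0.749 = 26.2356 g.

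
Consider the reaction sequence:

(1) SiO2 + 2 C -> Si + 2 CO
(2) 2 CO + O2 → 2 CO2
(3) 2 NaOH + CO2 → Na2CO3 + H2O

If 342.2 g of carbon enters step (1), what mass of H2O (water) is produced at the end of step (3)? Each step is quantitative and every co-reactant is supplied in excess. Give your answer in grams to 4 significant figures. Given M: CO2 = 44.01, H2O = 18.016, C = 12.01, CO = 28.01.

n(C) = 342.2 / 12.01 = 28.493 mol.
Reaction (1): C→CO ratio 2:2 ⇒ n(CO) = 28.493 mol.
Reaction (2): CO→CO2 ratio 2:2 ⇒ n(CO2) = 28.493 mol.
Reaction (3): CO2→H2O ratio 1:1 ⇒ n(H2O) = 28.493 mol.
Mass of H2O = 28.493 × 18.016 = 513.33 g.

513.3 g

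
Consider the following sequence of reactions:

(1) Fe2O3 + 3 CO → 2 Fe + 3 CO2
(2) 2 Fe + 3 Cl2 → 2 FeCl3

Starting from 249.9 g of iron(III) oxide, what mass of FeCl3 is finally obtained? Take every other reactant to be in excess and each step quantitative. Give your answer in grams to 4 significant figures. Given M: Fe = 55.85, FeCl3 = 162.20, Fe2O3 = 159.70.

n(Fe2O3) = 249.90 / 159.70 = 1.5648 mol.
Step 1 gives a 1:2 ratio of Fe2O3 to Fe, so n(Fe) = 3.1296 mol.
In step 2 the Fe:FeCl3 ratio is 2:2, so n(FeCl3) = 3.1296 mol.
Mass of FeCl3 = 3.1296 × 162.20 = 507.62 g.

507.6 g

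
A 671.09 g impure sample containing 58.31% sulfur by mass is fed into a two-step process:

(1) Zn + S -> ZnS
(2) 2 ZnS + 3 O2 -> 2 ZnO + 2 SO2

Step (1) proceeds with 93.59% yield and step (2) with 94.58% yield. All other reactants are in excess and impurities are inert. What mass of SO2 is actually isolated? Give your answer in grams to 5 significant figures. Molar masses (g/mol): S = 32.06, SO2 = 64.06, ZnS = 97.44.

692.11 g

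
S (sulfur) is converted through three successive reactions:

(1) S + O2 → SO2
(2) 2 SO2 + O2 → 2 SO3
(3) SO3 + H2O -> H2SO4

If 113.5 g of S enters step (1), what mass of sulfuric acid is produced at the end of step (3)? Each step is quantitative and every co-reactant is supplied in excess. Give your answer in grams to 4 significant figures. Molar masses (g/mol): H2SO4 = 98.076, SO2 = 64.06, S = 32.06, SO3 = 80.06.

n(S) = 113.5 / 32.06 = 3.5402 mol.
Reaction (1): S→SO2 ratio 1:1 ⇒ n(SO2) = 3.5402 mol.
Reaction (2): SO2→SO3 ratio 2:2 ⇒ n(SO3) = 3.5402 mol.
Reaction (3): SO3→H2SO4 ratio 1:1 ⇒ n(H2SO4) = 3.5402 mol.
Mass of H2SO4 = 3.5402 × 98.076 = 347.21 g.

347.2 g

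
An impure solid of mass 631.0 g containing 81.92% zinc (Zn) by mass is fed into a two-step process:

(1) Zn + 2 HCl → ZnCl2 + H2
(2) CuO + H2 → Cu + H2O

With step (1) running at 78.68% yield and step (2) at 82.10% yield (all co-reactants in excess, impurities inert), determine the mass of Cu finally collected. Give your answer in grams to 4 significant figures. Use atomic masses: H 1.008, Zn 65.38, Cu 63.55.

Pure Zn = 631.0 × 0.8192 = 516.92 g.
M(Zn) = 65.38 g/mol.
M(Cu) = 63.55 g/mol.
n(Zn) = 516.92 / 65.38 = 7.9063 mol.
Step 1 (Zn:H2 = 1:1): theoretical n(H2) = 7.9063 mol; at 78.68% yield, n(H2) = 6.2207 mol.
Step 2 (H2:Cu = 1:1): theoretical n(Cu) = 6.2207 mol, so theoretical mass = 6.2207 × 63.55 = 395.33 g.
At 82.10% yield, actual mass of Cu = 395.33 × 0.8210 = 324.56 g.

324.6 g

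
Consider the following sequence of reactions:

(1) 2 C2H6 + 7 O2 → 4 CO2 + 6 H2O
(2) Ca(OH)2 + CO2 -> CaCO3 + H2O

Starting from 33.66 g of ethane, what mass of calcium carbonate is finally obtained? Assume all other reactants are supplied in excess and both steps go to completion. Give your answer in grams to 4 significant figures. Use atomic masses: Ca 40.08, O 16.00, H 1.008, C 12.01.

224.1 g

M(C2H6) = 2(12.01) + 6(1.008) = 30.068 g/mol.
M(CaCO3) = 40.08 + 12.01 + 3(16.00) = 100.09 g/mol.
n(C2H6) = 33.660 / 30.068 = 1.1195 mol.
Step 1 gives a 2:4 ratio of C2H6 to CO2, so n(CO2) = 2.2389 mol.
In step 2 the CO2:CaCO3 ratio is 1:1, so n(CaCO3) = 2.2389 mol.
Mass of CaCO3 = 2.2389 × 100.09 = 224.09 g.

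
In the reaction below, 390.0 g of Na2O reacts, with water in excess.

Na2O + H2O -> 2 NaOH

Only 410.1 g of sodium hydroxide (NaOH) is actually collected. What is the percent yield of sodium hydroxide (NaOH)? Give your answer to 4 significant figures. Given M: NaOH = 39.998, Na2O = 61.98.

n(Na2O) = 390.00 g / 61.98 g/mol = 6.2924 mol.
From the equation the Na2O:NaOH mole ratio is 1:2, so n(NaOH) = 6.2924 × 2/1 = 12.585 mol.
Mass of NaOH = 12.585 mol × 39.998 g/mol = 503.36 g.
This is the theoretical yield. Percent yield = 410.1 g / 503.36 g × 100% = 81.472%.

81.47 %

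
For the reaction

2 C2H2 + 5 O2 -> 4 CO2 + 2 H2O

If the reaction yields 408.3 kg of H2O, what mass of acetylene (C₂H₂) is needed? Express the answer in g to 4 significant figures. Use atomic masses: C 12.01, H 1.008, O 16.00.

590100 g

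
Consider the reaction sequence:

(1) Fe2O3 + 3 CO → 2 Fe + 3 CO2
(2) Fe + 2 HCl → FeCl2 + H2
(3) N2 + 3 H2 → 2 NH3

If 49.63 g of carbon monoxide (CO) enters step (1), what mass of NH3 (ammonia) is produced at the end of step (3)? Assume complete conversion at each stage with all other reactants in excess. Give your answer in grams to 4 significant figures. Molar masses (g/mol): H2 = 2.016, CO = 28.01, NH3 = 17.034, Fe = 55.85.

13.41 g

n(CO) = 49.63 / 28.01 = 1.7719 mol.
Reaction (1): CO→Fe ratio 3:2 ⇒ n(Fe) = 1.1812 mol.
Reaction (2): Fe→H2 ratio 1:1 ⇒ n(H2) = 1.1812 mol.
Reaction (3): H2→NH3 ratio 3:2 ⇒ n(NH3) = 0.78750 mol.
Mass of NH3 = 0.78750 × 17.034 = 13.414 g.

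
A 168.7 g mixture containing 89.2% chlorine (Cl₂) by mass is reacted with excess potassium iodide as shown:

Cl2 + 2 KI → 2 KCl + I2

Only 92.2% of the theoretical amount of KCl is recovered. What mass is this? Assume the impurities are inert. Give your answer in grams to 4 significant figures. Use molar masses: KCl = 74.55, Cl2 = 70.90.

Pure Cl2 available = 168.7 g × 0.892 = 150.48 g.
n(Cl2) = 150.48 g / 70.90 g/mol = 2.1224 mol.
From the equation the Cl2:KCl mole ratio is 1:2, so n(KCl) = 2.1224 × 2/1 = 4.2449 mol.
Mass of KCl = 4.2449 mol × 74.55 g/mol = 316.45 g.
Actual mass collected = 316.45 g × 0.922 = 291.77 g.

291.8 g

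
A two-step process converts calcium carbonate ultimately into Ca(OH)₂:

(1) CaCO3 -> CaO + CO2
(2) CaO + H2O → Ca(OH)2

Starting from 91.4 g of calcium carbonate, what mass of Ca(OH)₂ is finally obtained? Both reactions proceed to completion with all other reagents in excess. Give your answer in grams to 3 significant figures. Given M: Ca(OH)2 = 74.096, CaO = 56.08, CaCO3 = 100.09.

67.7 g

n(CaCO3) = 91.40 / 100.09 = 0.9132 mol.
Step 1 gives a 1:1 ratio of CaCO3 to CaO, so n(CaO) = 0.9132 mol.
In step 2 the CaO:Ca(OH)2 ratio is 1:1, so n(Ca(OH)2) = 0.9132 mol.
Mass of Ca(OH)2 = 0.9132 × 74.096 = 67.66 g.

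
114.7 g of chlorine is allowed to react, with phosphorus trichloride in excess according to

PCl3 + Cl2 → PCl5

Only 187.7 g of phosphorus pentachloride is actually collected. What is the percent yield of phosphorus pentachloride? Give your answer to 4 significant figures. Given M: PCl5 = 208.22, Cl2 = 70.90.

55.72 %

n(Cl2) = 114.70 g / 70.90 g/mol = 1.6178 mol.
From the equation the Cl2:PCl5 mole ratio is 1:1, so n(PCl5) = 1.6178 × 1/1 = 1.6178 mol.
Mass of PCl5 = 1.6178 mol × 208.22 g/mol = 336.85 g.
This is the theoretical yield. Percent yield = 187.7 g / 336.85 g × 100% = 55.722%.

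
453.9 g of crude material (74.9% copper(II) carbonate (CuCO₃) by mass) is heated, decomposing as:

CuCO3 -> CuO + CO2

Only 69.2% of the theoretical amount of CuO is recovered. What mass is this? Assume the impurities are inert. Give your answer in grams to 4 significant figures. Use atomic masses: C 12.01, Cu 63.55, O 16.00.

151.5 g

Pure CuCO3 available = 453.9 g × 0.749 = 339.97 g.
M(CuCO3) = 63.55 + 12.01 + 3(16.00) = 123.56 g/mol.
M(CuO) = 63.55 + 16.00 = 79.55 g/mol.
n(CuCO3) = 339.97 g / 123.56 g/mol = 2.7515 mol.
From the equation the CuCO3:CuO mole ratio is 1:1, so n(CuO) = 2.7515 × 1/1 = 2.7515 mol.
Mass of CuO = 2.7515 mol × 79.55 g/mol = 218.88 g.
Actual mass collected = 218.88 g × 0.692 = 151.46 g.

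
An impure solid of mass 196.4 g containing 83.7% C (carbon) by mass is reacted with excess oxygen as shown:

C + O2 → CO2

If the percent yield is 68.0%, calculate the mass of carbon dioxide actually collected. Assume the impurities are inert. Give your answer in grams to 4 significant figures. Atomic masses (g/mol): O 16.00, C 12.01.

Pure C available = 196.4 g × 0.837 = 164.39 g.
M(C) = 12.01 g/mol.
M(CO2) = 12.01 + 2(16.00) = 44.01 g/mol.
n(C) = 164.39 g / 12.01 g/mol = 13.687 mol.
From the equation the C:CO2 mole ratio is 1:1, so n(CO2) = 13.687 × 1/1 = 13.687 mol.
Mass of CO2 = 13.687 mol × 44.01 g/mol = 602.39 g.
Actual mass collected = 602.39 g × 0.680 = 409.62 g.

409.6 g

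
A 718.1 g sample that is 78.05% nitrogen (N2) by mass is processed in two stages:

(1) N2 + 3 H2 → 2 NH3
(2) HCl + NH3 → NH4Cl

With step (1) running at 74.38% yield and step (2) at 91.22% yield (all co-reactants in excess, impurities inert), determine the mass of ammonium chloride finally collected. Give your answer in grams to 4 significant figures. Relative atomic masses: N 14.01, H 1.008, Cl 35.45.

Pure N2 = 718.1 × 0.7805 = 560.48 g.
M(N2) = 2(14.01) = 28.02 g/mol.
M(NH4Cl) = 14.01 + 4(1.008) + 35.45 = 53.492 g/mol.
n(N2) = 560.48 / 28.02 = 20.003 mol.
Step 1 (N2:NH3 = 1:2): theoretical n(NH3) = 40.005 mol; at 74.38% yield, n(NH3) = 29.756 mol.
Step 2 (NH3:NH4Cl = 1:1): theoretical n(NH4Cl) = 29.756 mol, so theoretical mass = 29.756 × 53.492 = 1591.7 g.
At 91.22% yield, actual mass of NH4Cl = 1591.7 × 0.9122 = 1452.0 g.

1452 g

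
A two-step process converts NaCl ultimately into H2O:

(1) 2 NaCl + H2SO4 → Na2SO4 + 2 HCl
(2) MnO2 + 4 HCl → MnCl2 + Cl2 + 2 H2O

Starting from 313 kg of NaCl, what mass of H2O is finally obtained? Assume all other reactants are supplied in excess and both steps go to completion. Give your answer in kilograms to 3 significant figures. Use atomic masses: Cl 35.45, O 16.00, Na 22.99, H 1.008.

M(NaCl) = 22.99 + 35.45 = 58.44 g/mol.
M(H2O) = 2(1.008) + 16.00 = 18.016 g/mol.
313 kg = 313000 g.
n(NaCl) = 313000 / 58.44 = 5356 mol.
Step 1 gives a 2:2 ratio of NaCl to HCl, so n(HCl) = 5356 mol.
In step 2 the HCl:H2O ratio is 4:2, so n(H2O) = 2678 mol.
Mass of H2O = 2678 × 18.016 = 48250 g = 48.2 kg.

48.2 kg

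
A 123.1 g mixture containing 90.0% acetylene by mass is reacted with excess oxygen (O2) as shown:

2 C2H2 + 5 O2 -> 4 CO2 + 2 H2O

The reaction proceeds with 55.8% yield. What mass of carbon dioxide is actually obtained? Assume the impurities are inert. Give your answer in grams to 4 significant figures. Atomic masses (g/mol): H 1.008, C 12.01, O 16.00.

209.0 g

Pure C2H2 available = 123.1 g × 0.900 = 110.79 g.
M(C2H2) = 2(12.01) + 2(1.008) = 26.036 g/mol.
M(CO2) = 12.01 + 2(16.00) = 44.01 g/mol.
n(C2H2) = 110.79 g / 26.036 g/mol = 4.2553 mol.
From the equation the C2H2:CO2 mole ratio is 2:4, so n(CO2) = 4.2553 × 4/2 = 8.5105 mol.
Mass of CO2 = 8.5105 mol × 44.01 g/mol = 374.55 g.
Actual mass collected = 374.55 g × 0.558 = 209.00 g.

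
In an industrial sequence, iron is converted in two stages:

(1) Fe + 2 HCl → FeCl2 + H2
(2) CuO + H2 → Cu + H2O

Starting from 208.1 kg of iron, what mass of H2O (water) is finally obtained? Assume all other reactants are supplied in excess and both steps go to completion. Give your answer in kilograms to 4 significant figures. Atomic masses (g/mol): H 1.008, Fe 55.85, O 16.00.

M(Fe) = 55.85 g/mol.
M(H2O) = 2(1.008) + 16.00 = 18.016 g/mol.
208.1 kg = 208100 g.
n(Fe) = 208100 / 55.85 = 3726.1 mol.
Step 1 gives a 1:1 ratio of Fe to H2, so n(H2) = 3726.1 mol.
In step 2 the H2:H2O ratio is 1:1, so n(H2O) = 3726.1 mol.
Mass of H2O = 3726.1 × 18.016 = 67129 g = 67.13 kg.

67.13 kg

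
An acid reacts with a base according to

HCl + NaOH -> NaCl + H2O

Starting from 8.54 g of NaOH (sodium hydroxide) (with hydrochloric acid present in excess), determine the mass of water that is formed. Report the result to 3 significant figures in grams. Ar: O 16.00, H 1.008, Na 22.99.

M(NaOH) = 22.99 + 16.00 + 1.008 = 39.998 g/mol.
M(H2O) = 2(1.008) + 16.00 = 18.016 g/mol.
n(NaOH) = 8.540 g / 39.998 g/mol = 0.2135 mol.
From the equation the NaOH:H2O mole ratio is 1:1, so n(H2O) = 0.2135 × 1/1 = 0.2135 mol.
Mass of H2O = 0.2135 mol × 18.016 g/mol = 3.847 g.

3.85 g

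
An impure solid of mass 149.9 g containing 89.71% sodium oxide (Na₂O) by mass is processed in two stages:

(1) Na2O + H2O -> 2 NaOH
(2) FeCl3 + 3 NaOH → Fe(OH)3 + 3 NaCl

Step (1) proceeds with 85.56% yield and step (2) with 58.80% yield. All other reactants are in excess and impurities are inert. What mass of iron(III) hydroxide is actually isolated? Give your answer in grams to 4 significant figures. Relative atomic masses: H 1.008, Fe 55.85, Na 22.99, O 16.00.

77.77 g

Pure Na2O = 149.9 × 0.8971 = 134.48 g.
M(Na2O) = 2(22.99) + 16.00 = 61.98 g/mol.
M(Fe(OH)3) = 55.85 + 3(16.00) + 3(1.008) = 106.874 g/mol.
n(Na2O) = 134.48 / 61.98 = 2.1697 mol.
Step 1 (Na2O:NaOH = 1:2): theoretical n(NaOH) = 4.3393 mol; at 85.56% yield, n(NaOH) = 3.7127 mol.
Step 2 (NaOH:Fe(OH)3 = 3:1): theoretical n(Fe(OH)3) = 1.2376 mol, so theoretical mass = 1.2376 × 106.874 = 132.26 g.
At 58.80% yield, actual mass of Fe(OH)3 = 132.26 × 0.5880 = 77.771 g.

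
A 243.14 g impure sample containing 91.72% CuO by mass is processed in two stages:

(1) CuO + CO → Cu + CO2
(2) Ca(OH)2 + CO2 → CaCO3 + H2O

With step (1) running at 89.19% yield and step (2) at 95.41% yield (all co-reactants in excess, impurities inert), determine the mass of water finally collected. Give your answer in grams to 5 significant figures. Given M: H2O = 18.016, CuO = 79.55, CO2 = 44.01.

Pure CuO = 243.14 × 0.9172 = 223.008 g.
n(CuO) = 223.008 / 79.55 = 2.80337 mol.
Step 1 (CuO:CO2 = 1:1): theoretical n(CO2) = 2.80337 mol; at 89.19% yield, n(CO2) = 2.50032 mol.
Step 2 (CO2:H2O = 1:1): theoretical n(H2O) = 2.50032 mol, so theoretical mass = 2.50032 × 18.016 = 45.0459 g.
At 95.41% yield, actual mass of H2O = 45.0459 × 0.9541 = 42.9782 g.

42.978 g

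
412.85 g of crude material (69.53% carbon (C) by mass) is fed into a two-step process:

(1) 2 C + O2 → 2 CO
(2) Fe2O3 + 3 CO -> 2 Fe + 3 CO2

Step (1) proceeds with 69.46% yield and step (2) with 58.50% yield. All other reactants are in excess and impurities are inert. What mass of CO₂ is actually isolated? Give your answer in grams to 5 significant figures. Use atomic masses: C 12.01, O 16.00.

Pure C = 412.85 × 0.6953 = 287.055 g.
M(C) = 12.01 g/mol.
M(CO2) = 12.01 + 2(16.00) = 44.01 g/mol.
n(C) = 287.055 / 12.01 = 23.9013 mol.
Step 1 (C:CO = 2:2): theoretical n(CO) = 23.9013 mol; at 69.46% yield, n(CO) = 16.6018 mol.
Step 2 (CO:CO2 = 3:3): theoretical n(CO2) = 16.6018 mol, so theoretical mass = 16.6018 × 44.01 = 730.647 g.
At 58.50% yield, actual mass of CO2 = 730.647 × 0.5850 = 427.429 g.

427.43 g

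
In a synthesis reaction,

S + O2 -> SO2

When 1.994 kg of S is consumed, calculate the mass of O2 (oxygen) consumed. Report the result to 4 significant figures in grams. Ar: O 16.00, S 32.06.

1990 g

M(S) = 32.06 g/mol.
M(O2) = 2(16.00) = 32.00 g/mol.
Convert: 1.994 kg = 1994.0 g.
n(S) = 1994.0 g / 32.06 g/mol = 62.196 mol.
From the equation the S:O2 mole ratio is 1:1, so n(O2) = 62.196 × 1/1 = 62.196 mol.
Mass of O2 = 62.196 mol × 32.00 g/mol = 1990.3 g.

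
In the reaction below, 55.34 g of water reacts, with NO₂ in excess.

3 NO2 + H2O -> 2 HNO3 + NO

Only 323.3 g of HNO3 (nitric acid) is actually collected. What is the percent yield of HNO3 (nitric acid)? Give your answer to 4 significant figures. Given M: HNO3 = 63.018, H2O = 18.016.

83.51 %

n(H2O) = 55.340 g / 18.016 g/mol = 3.0717 mol.
From the equation the H2O:HNO3 mole ratio is 1:2, so n(HNO3) = 3.0717 × 2/1 = 6.1434 mol.
Mass of HNO3 = 6.1434 mol × 63.018 g/mol = 387.15 g.
This is the theoretical yield. Percent yield = 323.3 g / 387.15 g × 100% = 83.508%.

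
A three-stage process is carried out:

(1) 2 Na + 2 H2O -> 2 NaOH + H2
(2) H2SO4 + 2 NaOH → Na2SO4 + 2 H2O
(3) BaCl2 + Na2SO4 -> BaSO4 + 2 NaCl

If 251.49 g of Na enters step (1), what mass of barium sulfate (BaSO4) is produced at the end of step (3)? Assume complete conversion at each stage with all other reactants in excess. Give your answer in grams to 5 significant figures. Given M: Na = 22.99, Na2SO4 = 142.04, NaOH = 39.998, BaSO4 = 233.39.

1276.5 g

n(Na) = 251.49 / 22.99 = 10.9391 mol.
Reaction (1): Na→NaOH ratio 2:2 ⇒ n(NaOH) = 10.9391 mol.
Reaction (2): NaOH→Na2SO4 ratio 2:1 ⇒ n(Na2SO4) = 5.46955 mol.
Reaction (3): Na2SO4→BaSO4 ratio 1:1 ⇒ n(BaSO4) = 5.46955 mol.
Mass of BaSO4 = 5.46955 × 233.39 = 1276.54 g.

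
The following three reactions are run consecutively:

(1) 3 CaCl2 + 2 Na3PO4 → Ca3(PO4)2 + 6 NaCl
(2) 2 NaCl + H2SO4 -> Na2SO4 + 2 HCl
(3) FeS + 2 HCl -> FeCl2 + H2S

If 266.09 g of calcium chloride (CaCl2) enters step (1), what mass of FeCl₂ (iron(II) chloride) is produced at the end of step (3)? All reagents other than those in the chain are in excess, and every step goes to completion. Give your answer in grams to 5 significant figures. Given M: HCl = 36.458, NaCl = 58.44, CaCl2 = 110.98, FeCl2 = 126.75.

303.90 g

n(CaCl2) = 266.09 / 110.98 = 2.39764 mol.
Reaction (1): CaCl2→NaCl ratio 3:6 ⇒ n(NaCl) = 4.79528 mol.
Reaction (2): NaCl→HCl ratio 2:2 ⇒ n(HCl) = 4.79528 mol.
Reaction (3): HCl→FeCl2 ratio 2:1 ⇒ n(FeCl2) = 2.39764 mol.
Mass of FeCl2 = 2.39764 × 126.75 = 303.901 g.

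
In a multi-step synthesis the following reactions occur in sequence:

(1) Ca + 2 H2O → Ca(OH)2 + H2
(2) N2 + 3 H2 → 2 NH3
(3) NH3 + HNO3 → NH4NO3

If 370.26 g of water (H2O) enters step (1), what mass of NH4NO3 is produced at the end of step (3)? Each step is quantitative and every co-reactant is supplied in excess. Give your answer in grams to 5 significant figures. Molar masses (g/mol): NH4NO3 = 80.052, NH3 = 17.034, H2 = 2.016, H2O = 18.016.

n(H2O) = 370.26 / 18.016 = 20.5517 mol.
Reaction (1): H2O→H2 ratio 2:1 ⇒ n(H2) = 10.2759 mol.
Reaction (2): H2→NH3 ratio 3:2 ⇒ n(NH3) = 6.85058 mol.
Reaction (3): NH3→NH4NO3 ratio 1:1 ⇒ n(NH4NO3) = 6.85058 mol.
Mass of NH4NO3 = 6.85058 × 80.052 = 548.402 g.

548.40 g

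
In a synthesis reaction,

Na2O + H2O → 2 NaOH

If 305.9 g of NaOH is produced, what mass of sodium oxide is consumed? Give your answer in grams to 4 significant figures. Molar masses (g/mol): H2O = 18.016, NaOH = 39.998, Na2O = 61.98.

237.0 g

n(NaOH) = 305.90 g / 39.998 g/mol = 7.6479 mol.
From the equation the NaOH:Na2O mole ratio is 2:1, so n(Na2O) = 7.6479 × 1/2 = 3.8239 mol.
Mass of Na2O = 3.8239 mol × 61.98 g/mol = 237.01 g.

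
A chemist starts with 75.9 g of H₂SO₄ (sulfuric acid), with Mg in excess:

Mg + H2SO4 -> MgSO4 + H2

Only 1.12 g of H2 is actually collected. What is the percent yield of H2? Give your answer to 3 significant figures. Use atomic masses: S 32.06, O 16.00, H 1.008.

M(H2SO4) = 2(1.008) + 32.06 + 4(16.00) = 98.076 g/mol.
M(H2) = 2(1.008) = 2.016 g/mol.
n(H2SO4) = 75.90 g / 98.076 g/mol = 0.7739 mol.
From the equation the H2SO4:H2 mole ratio is 1:1, so n(H2) = 0.7739 × 1/1 = 0.7739 mol.
Mass of H2 = 0.7739 mol × 2.016 g/mol = 1.560 g.
This is the theoretical yield. Percent yield = 1.12 g / 1.560 g × 100% = 71.79%.

71.8 %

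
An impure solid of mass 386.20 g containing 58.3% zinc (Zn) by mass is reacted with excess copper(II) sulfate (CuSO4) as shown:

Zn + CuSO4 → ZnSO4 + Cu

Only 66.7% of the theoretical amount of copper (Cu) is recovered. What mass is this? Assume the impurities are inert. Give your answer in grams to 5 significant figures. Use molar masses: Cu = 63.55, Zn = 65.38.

145.97 g

Pure Zn available = 386.20 g × 0.583 = 225.155 g.
n(Zn) = 225.155 g / 65.38 g/mol = 3.44378 mol.
From the equation the Zn:Cu mole ratio is 1:1, so n(Cu) = 3.44378 × 1/1 = 3.44378 mol.
Mass of Cu = 3.44378 mol × 63.55 g/mol = 218.852 g.
Actual mass collected = 218.852 g × 0.667 = 145.975 g.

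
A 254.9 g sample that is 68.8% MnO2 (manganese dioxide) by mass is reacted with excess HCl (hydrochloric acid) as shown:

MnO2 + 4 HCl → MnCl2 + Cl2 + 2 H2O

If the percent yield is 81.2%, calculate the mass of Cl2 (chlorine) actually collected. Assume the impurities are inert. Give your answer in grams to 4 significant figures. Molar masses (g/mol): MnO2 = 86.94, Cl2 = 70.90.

116.1 g

Pure MnO2 available = 254.9 g × 0.688 = 175.37 g.
n(MnO2) = 175.37 g / 86.94 g/mol = 2.0172 mol.
From the equation the MnO2:Cl2 mole ratio is 1:1, so n(Cl2) = 2.0172 × 1/1 = 2.0172 mol.
Mass of Cl2 = 2.0172 mol × 70.90 g/mol = 143.02 g.
Actual mass collected = 143.02 g × 0.812 = 116.13 g.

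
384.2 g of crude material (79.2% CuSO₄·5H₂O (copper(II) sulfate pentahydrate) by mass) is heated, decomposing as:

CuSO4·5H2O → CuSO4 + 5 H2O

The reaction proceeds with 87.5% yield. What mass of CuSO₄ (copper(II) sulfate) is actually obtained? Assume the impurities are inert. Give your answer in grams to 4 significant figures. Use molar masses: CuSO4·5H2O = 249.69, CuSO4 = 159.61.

170.2 g

Pure CuSO4·5H2O available = 384.2 g × 0.792 = 304.29 g.
n(CuSO4·5H2O) = 304.29 g / 249.69 g/mol = 1.2187 mol.
From the equation the CuSO4·5H2O:CuSO4 mole ratio is 1:1, so n(CuSO4) = 1.2187 × 1/1 = 1.2187 mol.
Mass of CuSO4 = 1.2187 mol × 159.61 g/mol = 194.51 g.
Actual mass collected = 194.51 g × 0.875 = 170.20 g.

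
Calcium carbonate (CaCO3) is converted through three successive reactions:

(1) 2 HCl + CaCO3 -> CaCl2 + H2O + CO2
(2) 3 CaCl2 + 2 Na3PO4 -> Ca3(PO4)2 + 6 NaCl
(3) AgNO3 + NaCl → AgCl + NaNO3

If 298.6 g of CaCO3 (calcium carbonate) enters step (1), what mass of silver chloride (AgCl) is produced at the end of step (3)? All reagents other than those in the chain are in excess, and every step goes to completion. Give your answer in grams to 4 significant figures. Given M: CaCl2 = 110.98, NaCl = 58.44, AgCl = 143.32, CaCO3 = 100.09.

n(CaCO3) = 298.6 / 100.09 = 2.9833 mol.
Reaction (1): CaCO3→CaCl2 ratio 1:1 ⇒ n(CaCl2) = 2.9833 mol.
Reaction (2): CaCl2→NaCl ratio 3:6 ⇒ n(NaCl) = 5.9666 mol.
Reaction (3): NaCl→AgCl ratio 1:1 ⇒ n(AgCl) = 5.9666 mol.
Mass of AgCl = 5.9666 × 143.32 = 855.14 g.

855.1 g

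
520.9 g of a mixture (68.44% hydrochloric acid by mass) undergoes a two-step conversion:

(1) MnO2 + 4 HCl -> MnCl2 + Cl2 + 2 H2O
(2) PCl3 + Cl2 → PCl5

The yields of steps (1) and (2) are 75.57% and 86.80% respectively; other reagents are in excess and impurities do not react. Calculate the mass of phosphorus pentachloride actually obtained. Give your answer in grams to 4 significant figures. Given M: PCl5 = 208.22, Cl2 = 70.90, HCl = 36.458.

333.9 g

Pure HCl = 520.9 × 0.6844 = 356.50 g.
n(HCl) = 356.50 / 36.458 = 9.7785 mol.
Step 1 (HCl:Cl2 = 4:1): theoretical n(Cl2) = 2.4446 mol; at 75.57% yield, n(Cl2) = 1.8474 mol.
Step 2 (Cl2:PCl5 = 1:1): theoretical n(PCl5) = 1.8474 mol, so theoretical mass = 1.8474 × 208.22 = 384.67 g.
At 86.80% yield, actual mass of PCl5 = 384.67 × 0.8680 = 333.89 g.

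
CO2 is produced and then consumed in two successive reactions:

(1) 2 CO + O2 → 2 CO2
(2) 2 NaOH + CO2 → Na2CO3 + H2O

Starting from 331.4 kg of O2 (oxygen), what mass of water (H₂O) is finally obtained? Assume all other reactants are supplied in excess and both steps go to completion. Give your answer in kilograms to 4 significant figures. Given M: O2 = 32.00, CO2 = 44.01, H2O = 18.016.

373.2 kg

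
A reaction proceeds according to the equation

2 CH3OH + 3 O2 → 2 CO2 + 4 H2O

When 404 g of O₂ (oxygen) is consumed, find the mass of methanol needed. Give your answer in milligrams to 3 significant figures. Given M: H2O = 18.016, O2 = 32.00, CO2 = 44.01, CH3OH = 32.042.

270000 mg

n(O2) = 404.0 g / 32.00 g/mol = 12.62 mol.
From the equation the O2:CH3OH mole ratio is 3:2, so n(CH3OH) = 12.62 × 2/3 = 8.417 mol.
Mass of CH3OH = 8.417 mol × 32.042 g/mol = 269.7 g.
Converting to mg: 269.7 g = 270000 mg.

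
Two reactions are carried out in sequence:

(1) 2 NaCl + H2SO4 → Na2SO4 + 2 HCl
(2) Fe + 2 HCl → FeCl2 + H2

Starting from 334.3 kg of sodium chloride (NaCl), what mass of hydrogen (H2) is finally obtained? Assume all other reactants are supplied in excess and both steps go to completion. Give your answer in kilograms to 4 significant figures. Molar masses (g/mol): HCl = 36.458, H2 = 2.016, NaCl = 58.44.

5.766 kg

334.3 kg = 334300 g.
n(NaCl) = 334300 / 58.44 = 5720.4 mol.
Step 1 gives a 2:2 ratio of NaCl to HCl, so n(HCl) = 5720.4 mol.
In step 2 the HCl:H2 ratio is 2:1, so n(H2) = 2860.2 mol.
Mass of H2 = 2860.2 × 2.016 = 5766.2 g = 5.766 kg.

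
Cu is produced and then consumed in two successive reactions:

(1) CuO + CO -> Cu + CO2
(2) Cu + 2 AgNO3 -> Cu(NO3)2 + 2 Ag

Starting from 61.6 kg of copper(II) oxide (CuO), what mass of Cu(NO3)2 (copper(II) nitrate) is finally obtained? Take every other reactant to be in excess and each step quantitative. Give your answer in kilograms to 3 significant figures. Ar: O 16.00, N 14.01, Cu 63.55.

145 kg

M(CuO) = 63.55 + 16.00 = 79.55 g/mol.
M(Cu(NO3)2) = 63.55 + 2(14.01) + 6(16.00) = 187.57 g/mol.
61.6 kg = 61600 g.
n(CuO) = 61600 / 79.55 = 774.4 mol.
Step 1 gives a 1:1 ratio of CuO to Cu, so n(Cu) = 774.4 mol.
In step 2 the Cu:Cu(NO3)2 ratio is 1:1, so n(Cu(NO3)2) = 774.4 mol.
Mass of Cu(NO3)2 = 774.4 × 187.57 = 145200 g = 145 kg.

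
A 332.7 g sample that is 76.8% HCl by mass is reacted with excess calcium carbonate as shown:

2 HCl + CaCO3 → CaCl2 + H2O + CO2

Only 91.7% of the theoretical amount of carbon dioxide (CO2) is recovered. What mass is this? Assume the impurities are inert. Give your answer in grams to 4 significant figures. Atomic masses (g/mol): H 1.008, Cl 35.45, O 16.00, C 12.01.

Pure HCl available = 332.7 g × 0.768 = 255.51 g.
M(HCl) = 1.008 + 35.45 = 36.458 g/mol.
M(CO2) = 12.01 + 2(16.00) = 44.01 g/mol.
n(HCl) = 255.51 g / 36.458 g/mol = 7.0084 mol.
From the equation the HCl:CO2 mole ratio is 2:1, so n(CO2) = 7.0084 × 1/2 = 3.5042 mol.
Mass of CO2 = 3.5042 mol × 44.01 g/mol = 154.22 g.
Actual mass collected = 154.22 g × 0.917 = 141.42 g.

141.4 g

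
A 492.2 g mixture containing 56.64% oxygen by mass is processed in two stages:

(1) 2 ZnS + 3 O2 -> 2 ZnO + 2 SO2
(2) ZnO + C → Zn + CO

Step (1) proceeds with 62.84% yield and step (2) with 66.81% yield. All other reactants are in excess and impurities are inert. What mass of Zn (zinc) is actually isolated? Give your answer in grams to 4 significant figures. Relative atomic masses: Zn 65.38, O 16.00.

Pure O2 = 492.2 × 0.5664 = 278.78 g.
M(O2) = 2(16.00) = 32.00 g/mol.
M(Zn) = 65.38 g/mol.
n(O2) = 278.78 / 32.00 = 8.7119 mol.
Step 1 (O2:ZnO = 3:2): theoretical n(ZnO) = 5.8080 mol; at 62.84% yield, n(ZnO) = 3.6497 mol.
Step 2 (ZnO:Zn = 1:1): theoretical n(Zn) = 3.6497 mol, so theoretical mass = 3.6497 × 65.38 = 238.62 g.
At 66.81% yield, actual mass of Zn = 238.62 × 0.6681 = 159.42 g.

159.4 g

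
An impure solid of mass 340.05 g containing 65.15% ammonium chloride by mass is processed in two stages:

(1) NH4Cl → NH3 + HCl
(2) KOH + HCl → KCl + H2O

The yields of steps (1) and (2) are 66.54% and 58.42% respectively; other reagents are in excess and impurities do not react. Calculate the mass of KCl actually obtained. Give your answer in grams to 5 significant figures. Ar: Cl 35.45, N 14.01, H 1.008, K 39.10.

120.02 g

Pure NH4Cl = 340.05 × 0.6515 = 221.543 g.
M(NH4Cl) = 14.01 + 4(1.008) + 35.45 = 53.492 g/mol.
M(KCl) = 39.10 + 35.45 = 74.55 g/mol.
n(NH4Cl) = 221.543 / 53.492 = 4.14160 mol.
Step 1 (NH4Cl:HCl = 1:1): theoretical n(HCl) = 4.14160 mol; at 66.54% yield, n(HCl) = 2.75582 mol.
Step 2 (HCl:KCl = 1:1): theoretical n(KCl) = 2.75582 mol, so theoretical mass = 2.75582 × 74.55 = 205.447 g.
At 58.42% yield, actual mass of KCl = 205.447 × 0.5842 = 120.022 g.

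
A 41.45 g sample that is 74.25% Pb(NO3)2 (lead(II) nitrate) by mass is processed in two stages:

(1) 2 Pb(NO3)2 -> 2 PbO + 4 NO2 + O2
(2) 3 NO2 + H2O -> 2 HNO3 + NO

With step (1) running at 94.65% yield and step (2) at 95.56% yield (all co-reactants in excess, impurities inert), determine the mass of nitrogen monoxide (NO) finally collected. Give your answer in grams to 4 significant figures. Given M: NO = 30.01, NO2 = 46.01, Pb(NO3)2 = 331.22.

1.681 g

Pure Pb(NO3)2 = 41.45 × 0.7425 = 30.777 g.
n(Pb(NO3)2) = 30.777 / 331.22 = 0.092919 mol.
Step 1 (Pb(NO3)2:NO2 = 2:4): theoretical n(NO2) = 0.18584 mol; at 94.65% yield, n(NO2) = 0.17590 mol.
Step 2 (NO2:NO = 3:1): theoretical n(NO) = 0.058632 mol, so theoretical mass = 0.058632 × 30.01 = 1.7595 g.
At 95.56% yield, actual mass of NO = 1.7595 × 0.9556 = 1.6814 g.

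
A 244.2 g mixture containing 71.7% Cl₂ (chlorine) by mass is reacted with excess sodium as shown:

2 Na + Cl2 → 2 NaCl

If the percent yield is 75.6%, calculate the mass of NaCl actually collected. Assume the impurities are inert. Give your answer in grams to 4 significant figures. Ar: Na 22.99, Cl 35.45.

218.2 g

Pure Cl2 available = 244.2 g × 0.717 = 175.09 g.
M(Cl2) = 2(35.45) = 70.90 g/mol.
M(NaCl) = 22.99 + 35.45 = 58.44 g/mol.
n(Cl2) = 175.09 g / 70.90 g/mol = 2.4696 mol.
From the equation the Cl2:NaCl mole ratio is 1:2, so n(NaCl) = 2.4696 × 2/1 = 4.9391 mol.
Mass of NaCl = 4.9391 mol × 58.44 g/mol = 288.64 g.
Actual mass collected = 288.64 g × 0.756 = 218.21 g.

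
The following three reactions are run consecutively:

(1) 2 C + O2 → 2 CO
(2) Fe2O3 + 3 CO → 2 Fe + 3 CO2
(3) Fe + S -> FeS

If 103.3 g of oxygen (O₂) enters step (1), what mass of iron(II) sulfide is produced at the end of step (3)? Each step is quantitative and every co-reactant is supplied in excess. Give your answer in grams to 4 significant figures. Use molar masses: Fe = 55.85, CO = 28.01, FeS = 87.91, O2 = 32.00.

378.4 g

n(O2) = 103.3 / 32.00 = 3.2281 mol.
Reaction (1): O2→CO ratio 1:2 ⇒ n(CO) = 6.4562 mol.
Reaction (2): CO→Fe ratio 3:2 ⇒ n(Fe) = 4.3042 mol.
Reaction (3): Fe→FeS ratio 1:1 ⇒ n(FeS) = 4.3042 mol.
Mass of FeS = 4.3042 × 87.91 = 378.38 g.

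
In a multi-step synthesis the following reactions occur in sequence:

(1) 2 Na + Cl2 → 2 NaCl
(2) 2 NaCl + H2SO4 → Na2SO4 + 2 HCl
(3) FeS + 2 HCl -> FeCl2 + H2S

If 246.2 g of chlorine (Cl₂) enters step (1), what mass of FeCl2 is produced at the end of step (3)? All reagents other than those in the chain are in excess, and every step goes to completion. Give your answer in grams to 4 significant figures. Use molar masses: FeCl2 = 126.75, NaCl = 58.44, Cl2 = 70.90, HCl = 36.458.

440.1 g

n(Cl2) = 246.2 / 70.90 = 3.4725 mol.
Reaction (1): Cl2→NaCl ratio 1:2 ⇒ n(NaCl) = 6.9450 mol.
Reaction (2): NaCl→HCl ratio 2:2 ⇒ n(HCl) = 6.9450 mol.
Reaction (3): HCl→FeCl2 ratio 2:1 ⇒ n(FeCl2) = 3.4725 mol.
Mass of FeCl2 = 3.4725 × 126.75 = 440.14 g.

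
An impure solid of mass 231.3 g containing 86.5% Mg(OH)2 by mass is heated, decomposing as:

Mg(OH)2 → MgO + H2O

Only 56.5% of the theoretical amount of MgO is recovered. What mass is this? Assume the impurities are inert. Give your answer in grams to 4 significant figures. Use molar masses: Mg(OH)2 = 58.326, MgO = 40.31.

Pure Mg(OH)2 available = 231.3 g × 0.865 = 200.07 g.
n(Mg(OH)2) = 200.07 g / 58.326 g/mol = 3.4303 mol.
From the equation the Mg(OH)2:MgO mole ratio is 1:1, so n(MgO) = 3.4303 × 1/1 = 3.4303 mol.
Mass of MgO = 3.4303 mol × 40.31 g/mol = 138.27 g.
Actual mass collected = 138.27 g × 0.565 = 78.125 g.

78.13 g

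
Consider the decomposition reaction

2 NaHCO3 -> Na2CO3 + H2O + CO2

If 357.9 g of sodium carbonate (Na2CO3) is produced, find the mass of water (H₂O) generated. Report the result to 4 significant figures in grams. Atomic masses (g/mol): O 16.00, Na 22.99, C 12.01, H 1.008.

60.84 g

M(Na2CO3) = 2(22.99) + 12.01 + 3(16.00) = 105.99 g/mol.
M(H2O) = 2(1.008) + 16.00 = 18.016 g/mol.
n(Na2CO3) = 357.90 g / 105.99 g/mol = 3.3767 mol.
From the equation the Na2CO3:H2O mole ratio is 1:1, so n(H2O) = 3.3767 × 1/1 = 3.3767 mol.
Mass of H2O = 3.3767 mol × 18.016 g/mol = 60.835 g.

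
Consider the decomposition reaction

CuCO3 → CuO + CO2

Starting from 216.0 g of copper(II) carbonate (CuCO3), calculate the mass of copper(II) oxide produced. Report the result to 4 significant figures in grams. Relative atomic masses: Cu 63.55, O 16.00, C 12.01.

139.1 g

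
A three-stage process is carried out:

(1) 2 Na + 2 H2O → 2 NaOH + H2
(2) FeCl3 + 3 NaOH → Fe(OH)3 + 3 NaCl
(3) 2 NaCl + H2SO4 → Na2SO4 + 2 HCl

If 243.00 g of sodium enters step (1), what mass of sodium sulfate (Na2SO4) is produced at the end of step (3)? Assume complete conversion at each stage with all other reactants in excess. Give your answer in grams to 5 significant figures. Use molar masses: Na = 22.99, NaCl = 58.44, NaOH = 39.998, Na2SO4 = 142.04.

n(Na) = 243.00 / 22.99 = 10.5698 mol.
Reaction (1): Na→NaOH ratio 2:2 ⇒ n(NaOH) = 10.5698 mol.
Reaction (2): NaOH→NaCl ratio 3:3 ⇒ n(NaCl) = 10.5698 mol.
Reaction (3): NaCl→Na2SO4 ratio 2:1 ⇒ n(Na2SO4) = 5.28491 mol.
Mass of Na2SO4 = 5.28491 × 142.04 = 750.668 g.

750.67 g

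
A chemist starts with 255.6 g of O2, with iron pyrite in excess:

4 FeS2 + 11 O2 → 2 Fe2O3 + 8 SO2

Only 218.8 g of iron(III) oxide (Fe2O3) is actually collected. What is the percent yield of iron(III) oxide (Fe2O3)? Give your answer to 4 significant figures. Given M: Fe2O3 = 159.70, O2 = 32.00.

94.34 %

n(O2) = 255.60 g / 32.00 g/mol = 7.9875 mol.
From the equation the O2:Fe2O3 mole ratio is 11:2, so n(Fe2O3) = 7.9875 × 2/11 = 1.4523 mol.
Mass of Fe2O3 = 1.4523 mol × 159.70 g/mol = 231.93 g.
This is the theoretical yield. Percent yield = 218.8 g / 231.93 g × 100% = 94.340%.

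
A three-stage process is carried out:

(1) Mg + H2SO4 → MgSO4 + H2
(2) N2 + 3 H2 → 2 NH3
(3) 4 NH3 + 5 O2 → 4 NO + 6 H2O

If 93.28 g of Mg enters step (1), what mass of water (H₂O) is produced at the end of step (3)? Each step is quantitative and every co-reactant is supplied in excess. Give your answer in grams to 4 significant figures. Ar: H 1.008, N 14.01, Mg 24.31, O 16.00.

M(Mg) = 24.31 g/mol.
M(H2O) = 2(1.008) + 16.00 = 18.016 g/mol.
n(Mg) = 93.28 / 24.31 = 3.8371 mol.
Reaction (1): Mg→H2 ratio 1:1 ⇒ n(H2) = 3.8371 mol.
Reaction (2): H2→NH3 ratio 3:2 ⇒ n(NH3) = 2.5581 mol.
Reaction (3): NH3→H2O ratio 4:6 ⇒ n(H2O) = 3.8371 mol.
Mass of H2O = 3.8371 × 18.016 = 69.129 g.

69.13 g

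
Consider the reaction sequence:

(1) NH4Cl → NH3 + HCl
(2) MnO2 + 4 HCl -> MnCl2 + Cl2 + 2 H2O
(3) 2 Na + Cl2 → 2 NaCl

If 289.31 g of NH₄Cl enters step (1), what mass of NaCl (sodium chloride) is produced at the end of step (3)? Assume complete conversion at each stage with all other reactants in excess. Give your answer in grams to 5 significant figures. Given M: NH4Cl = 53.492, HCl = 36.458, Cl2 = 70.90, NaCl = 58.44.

158.04 g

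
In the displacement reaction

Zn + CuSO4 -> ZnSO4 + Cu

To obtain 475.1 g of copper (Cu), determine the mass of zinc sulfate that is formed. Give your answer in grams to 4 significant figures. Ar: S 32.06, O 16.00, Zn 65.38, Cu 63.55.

1207 g

M(Cu) = 63.55 g/mol.
M(ZnSO4) = 65.38 + 32.06 + 4(16.00) = 161.44 g/mol.
n(Cu) = 475.10 g / 63.55 g/mol = 7.4760 mol.
From the equation the Cu:ZnSO4 mole ratio is 1:1, so n(ZnSO4) = 7.4760 × 1/1 = 7.4760 mol.
Mass of ZnSO4 = 7.4760 mol × 161.44 g/mol = 1206.9 g.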